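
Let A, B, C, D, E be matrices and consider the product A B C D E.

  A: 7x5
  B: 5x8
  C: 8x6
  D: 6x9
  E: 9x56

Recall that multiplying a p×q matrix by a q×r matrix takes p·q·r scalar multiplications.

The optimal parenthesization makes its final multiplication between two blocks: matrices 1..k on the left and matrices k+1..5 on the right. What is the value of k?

4

Adjacent pairs: AB = 7·5·8 = 280; BC = 5·8·6 = 240; CD = 8·6·9 = 432; DE = 6·9·56 = 3024.
Length 3: A..C: k=1: 0+240+7·5·6=450; k=2: 280+0+7·8·6=616 → min 450 | B..D: k=2: 0+432+5·8·9=792; k=3: 240+0+5·6·9=510 → min 510 | C..E: k=3: 0+3024+8·6·56=5712; k=4: 432+0+8·9·56=4464 → min 4464.
Length 4: A..D: k=1: 0+510+7·5·9=825; k=2: 280+432+7·8·9=1216; k=3: 450+0+7·6·9=828 → min 825 | B..E: k=2: 0+4464+5·8·56=6704; k=3: 240+3024+5·6·56=4944; k=4: 510+0+5·9·56=3030 → min 3030.
Top-level splits: k=1: (A..A)·(B..E) → 0+3030+7·5·56 = 4990; k=2: (A..B)·(C..E) → 280+4464+7·8·56 = 7880; k=3: (A..C)·(D..E) → 450+3024+7·6·56 = 5826; k=4: (A..D)·(E..E) → 825+0+7·9·56 = 4353.
Best split is after D, i.e. k = 4.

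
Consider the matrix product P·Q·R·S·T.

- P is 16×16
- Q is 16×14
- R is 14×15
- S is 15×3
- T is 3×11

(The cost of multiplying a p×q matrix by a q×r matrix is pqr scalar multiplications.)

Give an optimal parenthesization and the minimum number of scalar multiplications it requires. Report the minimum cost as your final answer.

2598

Adjacent pairs: PQ = 16·16·14 = 3584; QR = 16·14·15 = 3360; RS = 14·15·3 = 630; ST = 15·3·11 = 495.
Length 3: P..R: k=1: 0+3360+16·16·15=7200; k=2: 3584+0+16·14·15=6944 → min 6944 | Q..S: k=2: 0+630+16·14·3=1302; k=3: 3360+0+16·15·3=4080 → min 1302 | R..T: k=3: 0+495+14·15·11=2805; k=4: 630+0+14·3·11=1092 → min 1092.
Length 4: P..S: k=1: 0+1302+16·16·3=2070; k=2: 3584+630+16·14·3=4886; k=3: 6944+0+16·15·3=7664 → min 2070 | Q..T: k=2: 0+1092+16·14·11=3556; k=3: 3360+495+16·15·11=6495; k=4: 1302+0+16·3·11=1830 → min 1830.
Length 5: P..T: k=1: 0+1830+16·16·11=4646; k=2: 3584+1092+16·14·11=7140; k=3: 6944+495+16·15·11=10079; k=4: 2070+0+16·3·11=2598 → min 2598.
Optimal parenthesization: ((P·(Q·(R·S)))·T) with cost 2598.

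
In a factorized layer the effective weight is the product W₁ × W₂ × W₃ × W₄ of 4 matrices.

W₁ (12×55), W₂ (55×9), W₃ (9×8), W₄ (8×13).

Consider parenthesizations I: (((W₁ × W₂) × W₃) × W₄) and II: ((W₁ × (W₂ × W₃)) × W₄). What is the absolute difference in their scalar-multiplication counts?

2436

Order I = (((W₁ × W₂) × W₃) × W₄): (W₁ × W₂): 12×55 by 55×9 → 12×9, cost 12·55·9 = 5940; ((W₁ × W₂) × W₃): 12×9 by 9×8 → 12×8, cost 12·9·8 = 864; cumulative 6804; (((W₁ × W₂) × W₃) × W₄): 12×8 by 8×13 → 12×13, cost 12·8·13 = 1248; cumulative 8052. Total 8052.
Order II = ((W₁ × (W₂ × W₃)) × W₄): (W₂ × W₃): 55×9 by 9×8 → 55×8, cost 55·9·8 = 3960; (W₁ × (W₂ × W₃)): 12×55 by 55×8 → 12×8, cost 12·55·8 = 5280; cumulative 9240; ((W₁ × (W₂ × W₃)) × W₄): 12×8 by 8×13 → 12×13, cost 12·8·13 = 1248; cumulative 10488. Total 10488.
Difference: |8052 − 10488| = 2436.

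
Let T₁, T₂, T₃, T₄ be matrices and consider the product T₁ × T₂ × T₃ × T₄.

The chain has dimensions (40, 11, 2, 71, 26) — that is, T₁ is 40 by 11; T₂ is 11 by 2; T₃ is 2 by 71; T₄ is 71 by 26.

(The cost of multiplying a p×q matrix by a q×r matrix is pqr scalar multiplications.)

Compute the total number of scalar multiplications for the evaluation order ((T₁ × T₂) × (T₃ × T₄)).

(T₁ × T₂): 40×11 by 11×2 → 40×2, cost 40·11·2 = 880
(T₃ × T₄): 2×71 by 71×26 → 2×26, cost 2·71·26 = 3692
((T₁ × T₂) × (T₃ × T₄)): 40×2 by 2×26 → 40×26, cost 40·2·26 = 2080; cumulative 6652
Total: 6652 scalar multiplications.

6652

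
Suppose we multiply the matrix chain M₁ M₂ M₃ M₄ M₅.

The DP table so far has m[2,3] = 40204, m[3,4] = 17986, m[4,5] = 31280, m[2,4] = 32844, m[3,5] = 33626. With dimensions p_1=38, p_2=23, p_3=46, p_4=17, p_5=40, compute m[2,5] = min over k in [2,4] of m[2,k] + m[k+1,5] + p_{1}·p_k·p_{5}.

m[2,5] = min over k∈[2,4] of m[2,k]+m[k+1,5]+p_{1}·p_k·p_{5}.
k=2: 0 + 33626 + 38·23·40 = 68586; k=3: 40204 + 31280 + 38·46·40 = 141404; k=4: 32844 + 0 + 38·17·40 = 58684.
Minimum: 58684 at k=4.

58684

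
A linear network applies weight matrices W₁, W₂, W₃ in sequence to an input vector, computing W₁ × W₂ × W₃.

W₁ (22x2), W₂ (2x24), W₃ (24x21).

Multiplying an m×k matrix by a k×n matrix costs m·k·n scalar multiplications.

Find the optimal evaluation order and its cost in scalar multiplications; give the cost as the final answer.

1932

(W₁ × (W₂ × W₃)): cost 1932.
((W₁ × W₂) × W₃): cost 12144.
Optimal: (W₁ × (W₂ × W₃)) with cost 1932.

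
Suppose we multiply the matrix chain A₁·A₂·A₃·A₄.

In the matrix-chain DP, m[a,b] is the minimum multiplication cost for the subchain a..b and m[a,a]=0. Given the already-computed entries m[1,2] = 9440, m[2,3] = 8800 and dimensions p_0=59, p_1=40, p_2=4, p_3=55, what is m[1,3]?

22420

m[1,3] = min over k∈[1,2] of m[1,k]+m[k+1,3]+p_{0}·p_k·p_{3}.
k=1: 0 + 8800 + 59·40·55 = 138600; k=2: 9440 + 0 + 59·4·55 = 22420.
Minimum: 22420 at k=2.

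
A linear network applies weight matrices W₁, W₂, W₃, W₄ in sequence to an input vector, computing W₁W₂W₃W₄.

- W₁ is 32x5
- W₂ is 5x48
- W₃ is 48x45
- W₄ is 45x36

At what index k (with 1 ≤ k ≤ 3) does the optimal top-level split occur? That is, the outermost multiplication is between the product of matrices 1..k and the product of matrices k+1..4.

Adjacent pairs: W₁W₂ = 32·5·48 = 7680; W₂W₃ = 5·48·45 = 10800; W₃W₄ = 48·45·36 = 77760.
Length 3: W₁..W₃: k=1: 0+10800+32·5·45=18000; k=2: 7680+0+32·48·45=76800 → min 18000 | W₂..W₄: k=2: 0+77760+5·48·36=86400; k=3: 10800+0+5·45·36=18900 → min 18900.
Top-level splits: k=1: (W₁..W₁)·(W₂..W₄) → 0+18900+32·5·36 = 24660; k=2: (W₁..W₂)·(W₃..W₄) → 7680+77760+32·48·36 = 140736; k=3: (W₁..W₃)·(W₄..W₄) → 18000+0+32·45·36 = 69840.
Best split is after W₁, i.e. k = 1.

1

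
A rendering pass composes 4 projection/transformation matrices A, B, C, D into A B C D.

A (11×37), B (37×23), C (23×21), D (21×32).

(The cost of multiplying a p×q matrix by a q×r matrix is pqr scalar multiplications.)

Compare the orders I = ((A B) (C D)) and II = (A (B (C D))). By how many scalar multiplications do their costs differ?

22799

Order I = ((A B) (C D)): (A B): 11×37 by 37×23 → 11×23, cost 11·37·23 = 9361; (C D): 23×21 by 21×32 → 23×32, cost 23·21·32 = 15456; ((A B) (C D)): 11×23 by 23×32 → 11×32, cost 11·23·32 = 8096; cumulative 32913. Total 32913.
Order II = (A (B (C D))): (C D): 23×21 by 21×32 → 23×32, cost 23·21·32 = 15456; (B (C D)): 37×23 by 23×32 → 37×32, cost 37·23·32 = 27232; cumulative 42688; (A (B (C D))): 11×37 by 37×32 → 11×32, cost 11·37·32 = 13024; cumulative 55712. Total 55712.
Difference: |32913 − 55712| = 22799.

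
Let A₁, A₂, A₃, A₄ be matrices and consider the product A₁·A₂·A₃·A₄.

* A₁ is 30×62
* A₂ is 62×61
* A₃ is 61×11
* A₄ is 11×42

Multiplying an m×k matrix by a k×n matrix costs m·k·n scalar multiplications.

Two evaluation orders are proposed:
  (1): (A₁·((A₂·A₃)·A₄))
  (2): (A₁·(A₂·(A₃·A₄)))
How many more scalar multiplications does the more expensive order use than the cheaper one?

116780

Order (1) = (A₁·((A₂·A₃)·A₄)): (A₂·A₃): 62×61 by 61×11 → 62×11, cost 62·61·11 = 41602; ((A₂·A₃)·A₄): 62×11 by 11×42 → 62×42, cost 62·11·42 = 28644; cumulative 70246; (A₁·((A₂·A₃)·A₄)): 30×62 by 62×42 → 30×42, cost 30·62·42 = 78120; cumulative 148366. Total 148366.
Order (2) = (A₁·(A₂·(A₃·A₄))): (A₃·A₄): 61×11 by 11×42 → 61×42, cost 61·11·42 = 28182; (A₂·(A₃·A₄)): 62×61 by 61×42 → 62×42, cost 62·61·42 = 158844; cumulative 187026; (A₁·(A₂·(A₃·A₄))): 30×62 by 62×42 → 30×42, cost 30·62·42 = 78120; cumulative 265146. Total 265146.
Difference: |148366 − 265146| = 116780.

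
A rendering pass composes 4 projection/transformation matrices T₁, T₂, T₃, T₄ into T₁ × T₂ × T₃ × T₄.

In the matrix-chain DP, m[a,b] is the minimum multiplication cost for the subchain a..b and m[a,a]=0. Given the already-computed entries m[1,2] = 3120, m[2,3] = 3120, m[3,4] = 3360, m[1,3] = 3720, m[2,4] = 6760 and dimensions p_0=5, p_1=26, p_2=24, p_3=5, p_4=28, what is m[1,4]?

m[1,4] = min over k∈[1,3] of m[1,k]+m[k+1,4]+p_{0}·p_k·p_{4}.
k=1: 0 + 6760 + 5·26·28 = 10400; k=2: 3120 + 3360 + 5·24·28 = 9840; k=3: 3720 + 0 + 5·5·28 = 4420.
Minimum: 4420 at k=3.

4420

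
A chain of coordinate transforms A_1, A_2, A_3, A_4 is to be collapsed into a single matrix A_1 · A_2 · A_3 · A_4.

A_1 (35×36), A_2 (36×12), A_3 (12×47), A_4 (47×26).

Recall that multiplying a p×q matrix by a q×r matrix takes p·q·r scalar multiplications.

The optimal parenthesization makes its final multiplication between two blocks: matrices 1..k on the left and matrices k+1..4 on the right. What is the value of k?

2

Adjacent pairs: A_1A_2 = 35·36·12 = 15120; A_2A_3 = 36·12·47 = 20304; A_3A_4 = 12·47·26 = 14664.
Length 3: A_1..A_3: k=1: 0+20304+35·36·47=79524; k=2: 15120+0+35·12·47=34860 → min 34860 | A_2..A_4: k=2: 0+14664+36·12·26=25896; k=3: 20304+0+36·47·26=64296 → min 25896.
Top-level splits: k=1: (A_1..A_1)·(A_2..A_4) → 0+25896+35·36·26 = 58656; k=2: (A_1..A_2)·(A_3..A_4) → 15120+14664+35·12·26 = 40704; k=3: (A_1..A_3)·(A_4..A_4) → 34860+0+35·47·26 = 77630.
Best split is after A_2, i.e. k = 2.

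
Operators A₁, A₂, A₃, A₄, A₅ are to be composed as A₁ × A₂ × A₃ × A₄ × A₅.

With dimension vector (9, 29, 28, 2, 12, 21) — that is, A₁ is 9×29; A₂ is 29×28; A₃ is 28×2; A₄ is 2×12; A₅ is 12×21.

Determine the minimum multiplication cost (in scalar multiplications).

Adjacent pairs: A₁A₂ = 9·29·28 = 7308; A₂A₃ = 29·28·2 = 1624; A₃A₄ = 28·2·12 = 672; A₄A₅ = 2·12·21 = 504.
Length 3: A₁..A₃: k=1: 0+1624+9·29·2=2146; k=2: 7308+0+9·28·2=7812 → min 2146 | A₂..A₄: k=2: 0+672+29·28·12=10416; k=3: 1624+0+29·2·12=2320 → min 2320 | A₃..A₅: k=3: 0+504+28·2·21=1680; k=4: 672+0+28·12·21=7728 → min 1680.
Length 4: A₁..A₄: k=1: 0+2320+9·29·12=5452; k=2: 7308+672+9·28·12=11004; k=3: 2146+0+9·2·12=2362 → min 2362 | A₂..A₅: k=2: 0+1680+29·28·21=18732; k=3: 1624+504+29·2·21=3346; k=4: 2320+0+29·12·21=9628 → min 3346.
Length 5: A₁..A₅: k=1: 0+3346+9·29·21=8827; k=2: 7308+1680+9·28·21=14280; k=3: 2146+504+9·2·21=3028; k=4: 2362+0+9·12·21=4630 → min 3028.
Optimal order: ((A₁ × (A₂ × A₃)) × (A₄ × A₅)) with cost 3028.

3028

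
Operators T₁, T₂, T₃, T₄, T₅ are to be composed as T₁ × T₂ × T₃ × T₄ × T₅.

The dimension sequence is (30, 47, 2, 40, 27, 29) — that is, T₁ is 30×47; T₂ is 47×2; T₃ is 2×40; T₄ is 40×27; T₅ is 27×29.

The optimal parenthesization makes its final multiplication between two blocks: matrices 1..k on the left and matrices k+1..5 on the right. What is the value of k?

2

Adjacent pairs: T₁T₂ = 30·47·2 = 2820; T₂T₃ = 47·2·40 = 3760; T₃T₄ = 2·40·27 = 2160; T₄T₅ = 40·27·29 = 31320.
Length 3: T₁..T₃: k=1: 0+3760+30·47·40=60160; k=2: 2820+0+30·2·40=5220 → min 5220 | T₂..T₄: k=2: 0+2160+47·2·27=4698; k=3: 3760+0+47·40·27=54520 → min 4698 | T₃..T₅: k=3: 0+31320+2·40·29=33640; k=4: 2160+0+2·27·29=3726 → min 3726.
Length 4: T₁..T₄: k=1: 0+4698+30·47·27=42768; k=2: 2820+2160+30·2·27=6600; k=3: 5220+0+30·40·27=37620 → min 6600 | T₂..T₅: k=2: 0+3726+47·2·29=6452; k=3: 3760+31320+47·40·29=89600; k=4: 4698+0+47·27·29=41499 → min 6452.
Top-level splits: k=1: (T₁..T₁)·(T₂..T₅) → 0+6452+30·47·29 = 47342; k=2: (T₁..T₂)·(T₃..T₅) → 2820+3726+30·2·29 = 8286; k=3: (T₁..T₃)·(T₄..T₅) → 5220+31320+30·40·29 = 71340; k=4: (T₁..T₄)·(T₅..T₅) → 6600+0+30·27·29 = 30090.
Best split is after T₂, i.e. k = 2.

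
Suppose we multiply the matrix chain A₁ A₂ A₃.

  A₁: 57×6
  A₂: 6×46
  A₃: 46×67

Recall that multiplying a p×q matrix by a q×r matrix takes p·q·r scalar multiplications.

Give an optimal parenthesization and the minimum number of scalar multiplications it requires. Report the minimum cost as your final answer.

41406

(A₁ (A₂ A₃)): cost 41406.
((A₁ A₂) A₃): cost 191406.
Optimal: (A₁ (A₂ A₃)) with cost 41406.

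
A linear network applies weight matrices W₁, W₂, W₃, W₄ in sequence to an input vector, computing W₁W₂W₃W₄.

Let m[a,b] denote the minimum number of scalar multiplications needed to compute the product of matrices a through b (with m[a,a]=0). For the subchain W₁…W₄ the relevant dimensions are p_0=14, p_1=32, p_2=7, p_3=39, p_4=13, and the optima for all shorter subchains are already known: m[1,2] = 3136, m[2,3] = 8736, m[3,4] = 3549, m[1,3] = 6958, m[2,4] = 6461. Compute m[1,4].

m[1,4] = min over k∈[1,3] of m[1,k]+m[k+1,4]+p_{0}·p_k·p_{4}.
k=1: 0 + 6461 + 14·32·13 = 12285; k=2: 3136 + 3549 + 14·7·13 = 7959; k=3: 6958 + 0 + 14·39·13 = 14056.
Minimum: 7959 at k=2.

7959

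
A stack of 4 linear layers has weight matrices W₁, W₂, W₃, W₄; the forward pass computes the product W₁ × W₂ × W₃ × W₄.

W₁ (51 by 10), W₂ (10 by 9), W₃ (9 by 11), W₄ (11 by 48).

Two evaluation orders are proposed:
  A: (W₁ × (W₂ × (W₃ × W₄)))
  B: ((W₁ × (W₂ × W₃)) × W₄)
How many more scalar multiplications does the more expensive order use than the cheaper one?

Order A = (W₁ × (W₂ × (W₃ × W₄))): (W₃ × W₄): 9×11 by 11×48 → 9×48, cost 9·11·48 = 4752; (W₂ × (W₃ × W₄)): 10×9 by 9×48 → 10×48, cost 10·9·48 = 4320; cumulative 9072; (W₁ × (W₂ × (W₃ × W₄))): 51×10 by 10×48 → 51×48, cost 51·10·48 = 24480; cumulative 33552. Total 33552.
Order B = ((W₁ × (W₂ × W₃)) × W₄): (W₂ × W₃): 10×9 by 9×11 → 10×11, cost 10·9·11 = 990; (W₁ × (W₂ × W₃)): 51×10 by 10×11 → 51×11, cost 51·10·11 = 5610; cumulative 6600; ((W₁ × (W₂ × W₃)) × W₄): 51×11 by 11×48 → 51×48, cost 51·11·48 = 26928; cumulative 33528. Total 33528.
Difference: |33552 − 33528| = 24.

24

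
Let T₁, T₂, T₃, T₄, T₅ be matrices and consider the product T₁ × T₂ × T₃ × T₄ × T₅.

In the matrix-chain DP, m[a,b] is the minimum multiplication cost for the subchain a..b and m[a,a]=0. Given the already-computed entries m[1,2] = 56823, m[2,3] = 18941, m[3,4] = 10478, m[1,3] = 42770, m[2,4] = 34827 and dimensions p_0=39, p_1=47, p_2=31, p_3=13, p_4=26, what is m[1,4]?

m[1,4] = min over k∈[1,3] of m[1,k]+m[k+1,4]+p_{0}·p_k·p_{4}.
k=1: 0 + 34827 + 39·47·26 = 82485; k=2: 56823 + 10478 + 39·31·26 = 98735; k=3: 42770 + 0 + 39·13·26 = 55952.
Minimum: 55952 at k=3.

55952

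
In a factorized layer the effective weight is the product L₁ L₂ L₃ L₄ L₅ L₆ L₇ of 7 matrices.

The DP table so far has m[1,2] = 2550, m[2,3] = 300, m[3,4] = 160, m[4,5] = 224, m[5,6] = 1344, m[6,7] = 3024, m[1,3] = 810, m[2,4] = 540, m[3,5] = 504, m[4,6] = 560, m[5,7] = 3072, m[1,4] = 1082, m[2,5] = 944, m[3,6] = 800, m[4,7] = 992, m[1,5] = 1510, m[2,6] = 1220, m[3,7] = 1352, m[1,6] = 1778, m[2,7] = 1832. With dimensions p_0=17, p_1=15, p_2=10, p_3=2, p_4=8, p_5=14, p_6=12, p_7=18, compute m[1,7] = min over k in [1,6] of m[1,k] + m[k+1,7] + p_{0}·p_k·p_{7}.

2414

m[1,7] = min over k∈[1,6] of m[1,k]+m[k+1,7]+p_{0}·p_k·p_{7}.
k=1: 0 + 1832 + 17·15·18 = 6422; k=2: 2550 + 1352 + 17·10·18 = 6962; k=3: 810 + 992 + 17·2·18 = 2414; k=4: 1082 + 3072 + 17·8·18 = 6602; k=5: 1510 + 3024 + 17·14·18 = 8818; k=6: 1778 + 0 + 17·12·18 = 5450.
Minimum: 2414 at k=3.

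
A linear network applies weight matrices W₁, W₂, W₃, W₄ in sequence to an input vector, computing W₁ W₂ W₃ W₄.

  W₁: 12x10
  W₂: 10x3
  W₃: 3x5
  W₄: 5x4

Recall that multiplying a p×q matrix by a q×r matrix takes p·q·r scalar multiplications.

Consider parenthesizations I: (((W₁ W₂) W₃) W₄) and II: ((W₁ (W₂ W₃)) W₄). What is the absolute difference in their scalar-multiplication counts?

210

Order I = (((W₁ W₂) W₃) W₄): (W₁ W₂): 12×10 by 10×3 → 12×3, cost 12·10·3 = 360; ((W₁ W₂) W₃): 12×3 by 3×5 → 12×5, cost 12·3·5 = 180; cumulative 540; (((W₁ W₂) W₃) W₄): 12×5 by 5×4 → 12×4, cost 12·5·4 = 240; cumulative 780. Total 780.
Order II = ((W₁ (W₂ W₃)) W₄): (W₂ W₃): 10×3 by 3×5 → 10×5, cost 10·3·5 = 150; (W₁ (W₂ W₃)): 12×10 by 10×5 → 12×5, cost 12·10·5 = 600; cumulative 750; ((W₁ (W₂ W₃)) W₄): 12×5 by 5×4 → 12×4, cost 12·5·4 = 240; cumulative 990. Total 990.
Difference: |780 − 990| = 210.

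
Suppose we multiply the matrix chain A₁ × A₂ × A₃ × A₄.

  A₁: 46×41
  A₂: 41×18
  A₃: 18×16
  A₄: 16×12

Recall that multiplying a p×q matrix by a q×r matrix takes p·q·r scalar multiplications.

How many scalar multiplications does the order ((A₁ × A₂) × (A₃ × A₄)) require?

(A₁ × A₂): 46×41 by 41×18 → 46×18, cost 46·41·18 = 33948
(A₃ × A₄): 18×16 by 16×12 → 18×12, cost 18·16·12 = 3456
((A₁ × A₂) × (A₃ × A₄)): 46×18 by 18×12 → 46×12, cost 46·18·12 = 9936; cumulative 47340
Total: 47340 scalar multiplications.

47340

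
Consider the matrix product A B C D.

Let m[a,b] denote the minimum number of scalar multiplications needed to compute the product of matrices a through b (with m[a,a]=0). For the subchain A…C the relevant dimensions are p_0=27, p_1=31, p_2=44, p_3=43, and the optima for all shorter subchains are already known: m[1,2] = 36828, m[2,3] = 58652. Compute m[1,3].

87912

m[1,3] = min over k∈[1,2] of m[1,k]+m[k+1,3]+p_{0}·p_k·p_{3}.
k=1: 0 + 58652 + 27·31·43 = 94643; k=2: 36828 + 0 + 27·44·43 = 87912.
Minimum: 87912 at k=2.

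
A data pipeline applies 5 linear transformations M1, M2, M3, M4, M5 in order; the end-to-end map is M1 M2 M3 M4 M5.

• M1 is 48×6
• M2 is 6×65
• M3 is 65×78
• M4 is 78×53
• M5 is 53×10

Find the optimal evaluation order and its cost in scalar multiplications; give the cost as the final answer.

61284

Adjacent pairs: M1M2 = 48·6·65 = 18720; M2M3 = 6·65·78 = 30420; M3M4 = 65·78·53 = 268710; M4M5 = 78·53·10 = 41340.
Length 3: M1..M3: k=1: 0+30420+48·6·78=52884; k=2: 18720+0+48·65·78=262080 → min 52884 | M2..M4: k=2: 0+268710+6·65·53=289380; k=3: 30420+0+6·78·53=55224 → min 55224 | M3..M5: k=3: 0+41340+65·78·10=92040; k=4: 268710+0+65·53·10=303160 → min 92040.
Length 4: M1..M4: k=1: 0+55224+48·6·53=70488; k=2: 18720+268710+48·65·53=452790; k=3: 52884+0+48·78·53=251316 → min 70488 | M2..M5: k=2: 0+92040+6·65·10=95940; k=3: 30420+41340+6·78·10=76440; k=4: 55224+0+6·53·10=58404 → min 58404.
Length 5: M1..M5: k=1: 0+58404+48·6·10=61284; k=2: 18720+92040+48·65·10=141960; k=3: 52884+41340+48·78·10=131664; k=4: 70488+0+48·53·10=95928 → min 61284.
Optimal parenthesization: (M1 (((M2 M3) M4) M5)) with cost 61284.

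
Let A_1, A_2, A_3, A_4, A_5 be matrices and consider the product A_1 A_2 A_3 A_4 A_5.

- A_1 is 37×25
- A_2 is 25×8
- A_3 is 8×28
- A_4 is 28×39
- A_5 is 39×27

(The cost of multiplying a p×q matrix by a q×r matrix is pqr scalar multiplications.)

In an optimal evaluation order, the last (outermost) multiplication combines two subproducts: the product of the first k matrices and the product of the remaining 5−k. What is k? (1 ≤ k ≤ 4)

2

Adjacent pairs: A_1A_2 = 37·25·8 = 7400; A_2A_3 = 25·8·28 = 5600; A_3A_4 = 8·28·39 = 8736; A_4A_5 = 28·39·27 = 29484.
Length 3: A_1..A_3: k=1: 0+5600+37·25·28=31500; k=2: 7400+0+37·8·28=15688 → min 15688 | A_2..A_4: k=2: 0+8736+25·8·39=16536; k=3: 5600+0+25·28·39=32900 → min 16536 | A_3..A_5: k=3: 0+29484+8·28·27=35532; k=4: 8736+0+8·39·27=17160 → min 17160.
Length 4: A_1..A_4: k=1: 0+16536+37·25·39=52611; k=2: 7400+8736+37·8·39=27680; k=3: 15688+0+37·28·39=56092 → min 27680 | A_2..A_5: k=2: 0+17160+25·8·27=22560; k=3: 5600+29484+25·28·27=53984; k=4: 16536+0+25·39·27=42861 → min 22560.
Top-level splits: k=1: (A_1..A_1)·(A_2..A_5) → 0+22560+37·25·27 = 47535; k=2: (A_1..A_2)·(A_3..A_5) → 7400+17160+37·8·27 = 32552; k=3: (A_1..A_3)·(A_4..A_5) → 15688+29484+37·28·27 = 73144; k=4: (A_1..A_4)·(A_5..A_5) → 27680+0+37·39·27 = 66641.
Best split is after A_2, i.e. k = 2.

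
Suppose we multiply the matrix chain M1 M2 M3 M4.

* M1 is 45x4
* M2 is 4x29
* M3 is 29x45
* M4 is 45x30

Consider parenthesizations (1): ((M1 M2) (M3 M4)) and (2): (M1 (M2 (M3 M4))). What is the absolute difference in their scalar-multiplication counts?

Order (1) = ((M1 M2) (M3 M4)): (M1 M2): 45×4 by 4×29 → 45×29, cost 45·4·29 = 5220; (M3 M4): 29×45 by 45×30 → 29×30, cost 29·45·30 = 39150; ((M1 M2) (M3 M4)): 45×29 by 29×30 → 45×30, cost 45·29·30 = 39150; cumulative 83520. Total 83520.
Order (2) = (M1 (M2 (M3 M4))): (M3 M4): 29×45 by 45×30 → 29×30, cost 29·45·30 = 39150; (M2 (M3 M4)): 4×29 by 29×30 → 4×30, cost 4·29·30 = 3480; cumulative 42630; (M1 (M2 (M3 M4))): 45×4 by 4×30 → 45×30, cost 45·4·30 = 5400; cumulative 48030. Total 48030.
Difference: |83520 − 48030| = 35490.

35490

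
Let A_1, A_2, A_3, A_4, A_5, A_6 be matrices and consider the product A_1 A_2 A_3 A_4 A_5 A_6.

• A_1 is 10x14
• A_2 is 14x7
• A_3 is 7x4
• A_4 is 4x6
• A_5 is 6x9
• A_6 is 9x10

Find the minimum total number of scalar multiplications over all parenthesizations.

1928

Adjacent pairs: A_1A_2 = 10·14·7 = 980; A_2A_3 = 14·7·4 = 392; A_3A_4 = 7·4·6 = 168; A_4A_5 = 4·6·9 = 216; A_5A_6 = 6·9·10 = 540.
Length 3: A_1..A_3: k=1: 0+392+10·14·4=952; k=2: 980+0+10·7·4=1260 → min 952 | A_2..A_4: k=2: 0+168+14·7·6=756; k=3: 392+0+14·4·6=728 → min 728 | A_3..A_5: k=3: 0+216+7·4·9=468; k=4: 168+0+7·6·9=546 → min 468 | A_4..A_6: k=4: 0+540+4·6·10=780; k=5: 216+0+4·9·10=576 → min 576.
Length 4: A_1..A_4: k=1: 0+728+10·14·6=1568; k=2: 980+168+10·7·6=1568; k=3: 952+0+10·4·6=1192 → min 1192 | A_2..A_5: k=2: 0+468+14·7·9=1350; k=3: 392+216+14·4·9=1112; k=4: 728+0+14·6·9=1484 → min 1112 | A_3..A_6: k=3: 0+576+7·4·10=856; k=4: 168+540+7·6·10=1128; k=5: 468+0+7·9·10=1098 → min 856.
Length 5: A_1..A_5: k=1: 0+1112+10·14·9=2372; k=2: 980+468+10·7·9=2078; k=3: 952+216+10·4·9=1528; k=4: 1192+0+10·6·9=1732 → min 1528 | A_2..A_6: k=2: 0+856+14·7·10=1836; k=3: 392+576+14·4·10=1528; k=4: 728+540+14·6·10=2108; k=5: 1112+0+14·9·10=2372 → min 1528.
Length 6: A_1..A_6: k=1: 0+1528+10·14·10=2928; k=2: 980+856+10·7·10=2536; k=3: 952+576+10·4·10=1928; k=4: 1192+540+10·6·10=2332; k=5: 1528+0+10·9·10=2428 → min 1928.
Optimal order: ((A_1 (A_2 A_3)) ((A_4 A_5) A_6)) with cost 1928.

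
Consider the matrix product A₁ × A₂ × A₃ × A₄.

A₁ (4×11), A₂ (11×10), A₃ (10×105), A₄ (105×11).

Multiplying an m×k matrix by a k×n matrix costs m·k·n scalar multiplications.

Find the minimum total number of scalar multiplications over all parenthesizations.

9260

Adjacent pairs: A₁A₂ = 4·11·10 = 440; A₂A₃ = 11·10·105 = 11550; A₃A₄ = 10·105·11 = 11550.
Length 3: A₁..A₃: k=1: 0+11550+4·11·105=16170; k=2: 440+0+4·10·105=4640 → min 4640 | A₂..A₄: k=2: 0+11550+11·10·11=12760; k=3: 11550+0+11·105·11=24255 → min 12760.
Length 4: A₁..A₄: k=1: 0+12760+4·11·11=13244; k=2: 440+11550+4·10·11=12430; k=3: 4640+0+4·105·11=9260 → min 9260.
Optimal order: (((A₁ × A₂) × A₃) × A₄) with cost 9260.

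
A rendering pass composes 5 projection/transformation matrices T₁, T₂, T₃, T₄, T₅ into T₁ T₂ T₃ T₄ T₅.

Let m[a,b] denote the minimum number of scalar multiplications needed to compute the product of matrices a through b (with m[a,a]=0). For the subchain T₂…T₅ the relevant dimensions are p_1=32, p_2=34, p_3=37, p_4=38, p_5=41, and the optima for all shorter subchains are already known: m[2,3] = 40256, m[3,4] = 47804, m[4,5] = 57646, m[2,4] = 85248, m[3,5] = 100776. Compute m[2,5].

135104

m[2,5] = min over k∈[2,4] of m[2,k]+m[k+1,5]+p_{1}·p_k·p_{5}.
k=2: 0 + 100776 + 32·34·41 = 145384; k=3: 40256 + 57646 + 32·37·41 = 146446; k=4: 85248 + 0 + 32·38·41 = 135104.
Minimum: 135104 at k=4.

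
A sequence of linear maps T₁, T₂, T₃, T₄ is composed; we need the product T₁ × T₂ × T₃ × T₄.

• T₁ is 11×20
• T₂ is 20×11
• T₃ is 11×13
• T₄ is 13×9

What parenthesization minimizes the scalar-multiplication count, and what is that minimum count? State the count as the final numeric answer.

Adjacent pairs: T₁T₂ = 11·20·11 = 2420; T₂T₃ = 20·11·13 = 2860; T₃T₄ = 11·13·9 = 1287.
Length 3: T₁..T₃: k=1: 0+2860+11·20·13=5720; k=2: 2420+0+11·11·13=3993 → min 3993 | T₂..T₄: k=2: 0+1287+20·11·9=3267; k=3: 2860+0+20·13·9=5200 → min 3267.
Length 4: T₁..T₄: k=1: 0+3267+11·20·9=5247; k=2: 2420+1287+11·11·9=4796; k=3: 3993+0+11·13·9=5280 → min 4796.
Optimal parenthesization: ((T₁ × T₂) × (T₃ × T₄)) with cost 4796.

4796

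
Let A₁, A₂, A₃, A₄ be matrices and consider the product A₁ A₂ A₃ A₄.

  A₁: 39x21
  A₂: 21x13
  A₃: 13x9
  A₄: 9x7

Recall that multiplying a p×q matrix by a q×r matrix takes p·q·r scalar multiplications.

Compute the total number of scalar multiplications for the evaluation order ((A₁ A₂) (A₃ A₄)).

15015

(A₁ A₂): 39×21 by 21×13 → 39×13, cost 39·21·13 = 10647
(A₃ A₄): 13×9 by 9×7 → 13×7, cost 13·9·7 = 819
((A₁ A₂) (A₃ A₄)): 39×13 by 13×7 → 39×7, cost 39·13·7 = 3549; cumulative 15015
Total: 15015 scalar multiplications.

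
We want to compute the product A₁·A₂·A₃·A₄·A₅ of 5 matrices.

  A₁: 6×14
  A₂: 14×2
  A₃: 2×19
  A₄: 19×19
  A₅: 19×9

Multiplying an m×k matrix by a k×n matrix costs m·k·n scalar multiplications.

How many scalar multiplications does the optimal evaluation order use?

Adjacent pairs: A₁A₂ = 6·14·2 = 168; A₂A₃ = 14·2·19 = 532; A₃A₄ = 2·19·19 = 722; A₄A₅ = 19·19·9 = 3249.
Length 3: A₁..A₃: k=1: 0+532+6·14·19=2128; k=2: 168+0+6·2·19=396 → min 396 | A₂..A₄: k=2: 0+722+14·2·19=1254; k=3: 532+0+14·19·19=5586 → min 1254 | A₃..A₅: k=3: 0+3249+2·19·9=3591; k=4: 722+0+2·19·9=1064 → min 1064.
Length 4: A₁..A₄: k=1: 0+1254+6·14·19=2850; k=2: 168+722+6·2·19=1118; k=3: 396+0+6·19·19=2562 → min 1118 | A₂..A₅: k=2: 0+1064+14·2·9=1316; k=3: 532+3249+14·19·9=6175; k=4: 1254+0+14·19·9=3648 → min 1316.
Length 5: A₁..A₅: k=1: 0+1316+6·14·9=2072; k=2: 168+1064+6·2·9=1340; k=3: 396+3249+6·19·9=4671; k=4: 1118+0+6·19·9=2144 → min 1340.
Optimal order: ((A₁·A₂)·((A₃·A₄)·A₅)) with cost 1340.

1340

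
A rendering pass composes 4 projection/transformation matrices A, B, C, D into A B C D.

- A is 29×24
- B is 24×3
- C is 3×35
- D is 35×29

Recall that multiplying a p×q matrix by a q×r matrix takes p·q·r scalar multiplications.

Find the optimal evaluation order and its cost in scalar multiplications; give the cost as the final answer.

7656

Adjacent pairs: AB = 29·24·3 = 2088; BC = 24·3·35 = 2520; CD = 3·35·29 = 3045.
Length 3: A..C: k=1: 0+2520+29·24·35=26880; k=2: 2088+0+29·3·35=5133 → min 5133 | B..D: k=2: 0+3045+24·3·29=5133; k=3: 2520+0+24·35·29=26880 → min 5133.
Length 4: A..D: k=1: 0+5133+29·24·29=25317; k=2: 2088+3045+29·3·29=7656; k=3: 5133+0+29·35·29=34568 → min 7656.
Optimal parenthesization: ((A B) (C D)) with cost 7656.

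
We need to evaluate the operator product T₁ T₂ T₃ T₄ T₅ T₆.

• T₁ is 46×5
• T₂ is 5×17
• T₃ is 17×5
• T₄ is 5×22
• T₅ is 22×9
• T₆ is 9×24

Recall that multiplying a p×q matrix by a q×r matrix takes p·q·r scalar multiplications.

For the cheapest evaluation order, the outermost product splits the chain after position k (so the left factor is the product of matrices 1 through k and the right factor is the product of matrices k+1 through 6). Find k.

Adjacent pairs: T₁T₂ = 46·5·17 = 3910; T₂T₃ = 5·17·5 = 425; T₃T₄ = 17·5·22 = 1870; T₄T₅ = 5·22·9 = 990; T₅T₆ = 22·9·24 = 4752.
Length 3: T₁..T₃: k=1: 0+425+46·5·5=1575; k=2: 3910+0+46·17·5=7820 → min 1575 | T₂..T₄: k=2: 0+1870+5·17·22=3740; k=3: 425+0+5·5·22=975 → min 975 | T₃..T₅: k=3: 0+990+17·5·9=1755; k=4: 1870+0+17·22·9=5236 → min 1755 | T₄..T₆: k=4: 0+4752+5·22·24=7392; k=5: 990+0+5·9·24=2070 → min 2070.
Length 4: T₁..T₄: k=1: 0+975+46·5·22=6035; k=2: 3910+1870+46·17·22=22984; k=3: 1575+0+46·5·22=6635 → min 6035 | T₂..T₅: k=2: 0+1755+5·17·9=2520; k=3: 425+990+5·5·9=1640; k=4: 975+0+5·22·9=1965 → min 1640 | T₃..T₆: k=3: 0+2070+17·5·24=4110; k=4: 1870+4752+17·22·24=15598; k=5: 1755+0+17·9·24=5427 → min 4110.
Length 5: T₁..T₅: k=1: 0+1640+46·5·9=3710; k=2: 3910+1755+46·17·9=12703; k=3: 1575+990+46·5·9=4635; k=4: 6035+0+46·22·9=15143 → min 3710 | T₂..T₆: k=2: 0+4110+5·17·24=6150; k=3: 425+2070+5·5·24=3095; k=4: 975+4752+5·22·24=8367; k=5: 1640+0+5·9·24=2720 → min 2720.
Top-level splits: k=1: (T₁..T₁)·(T₂..T₆) → 0+2720+46·5·24 = 8240; k=2: (T₁..T₂)·(T₃..T₆) → 3910+4110+46·17·24 = 26788; k=3: (T₁..T₃)·(T₄..T₆) → 1575+2070+46·5·24 = 9165; k=4: (T₁..T₄)·(T₅..T₆) → 6035+4752+46·22·24 = 35075; k=5: (T₁..T₅)·(T₆..T₆) → 3710+0+46·9·24 = 13646.
Best split is after T₁, i.e. k = 1.

1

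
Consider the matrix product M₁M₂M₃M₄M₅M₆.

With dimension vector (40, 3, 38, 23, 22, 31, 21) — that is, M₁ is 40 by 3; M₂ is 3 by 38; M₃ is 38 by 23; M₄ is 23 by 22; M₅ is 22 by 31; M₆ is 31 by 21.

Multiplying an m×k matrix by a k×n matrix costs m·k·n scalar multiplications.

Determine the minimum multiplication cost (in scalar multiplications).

Adjacent pairs: M₁M₂ = 40·3·38 = 4560; M₂M₃ = 3·38·23 = 2622; M₃M₄ = 38·23·22 = 19228; M₄M₅ = 23·22·31 = 15686; M₅M₆ = 22·31·21 = 14322.
Length 3: M₁..M₃: k=1: 0+2622+40·3·23=5382; k=2: 4560+0+40·38·23=39520 → min 5382 | M₂..M₄: k=2: 0+19228+3·38·22=21736; k=3: 2622+0+3·23·22=4140 → min 4140 | M₃..M₅: k=3: 0+15686+38·23·31=42780; k=4: 19228+0+38·22·31=45144 → min 42780 | M₄..M₆: k=4: 0+14322+23·22·21=24948; k=5: 15686+0+23·31·21=30659 → min 24948.
Length 4: M₁..M₄: k=1: 0+4140+40·3·22=6780; k=2: 4560+19228+40·38·22=57228; k=3: 5382+0+40·23·22=25622 → min 6780 | M₂..M₅: k=2: 0+42780+3·38·31=46314; k=3: 2622+15686+3·23·31=20447; k=4: 4140+0+3·22·31=6186 → min 6186 | M₃..M₆: k=3: 0+24948+38·23·21=43302; k=4: 19228+14322+38·22·21=51106; k=5: 42780+0+38·31·21=67518 → min 43302.
Length 5: M₁..M₅: k=1: 0+6186+40·3·31=9906; k=2: 4560+42780+40·38·31=94460; k=3: 5382+15686+40·23·31=49588; k=4: 6780+0+40·22·31=34060 → min 9906 | M₂..M₆: k=2: 0+43302+3·38·21=45696; k=3: 2622+24948+3·23·21=29019; k=4: 4140+14322+3·22·21=19848; k=5: 6186+0+3·31·21=8139 → min 8139.
Length 6: M₁..M₆: k=1: 0+8139+40·3·21=10659; k=2: 4560+43302+40·38·21=79782; k=3: 5382+24948+40·23·21=49650; k=4: 6780+14322+40·22·21=39582; k=5: 9906+0+40·31·21=35946 → min 10659.
Optimal order: (M₁((((M₂M₃)M₄)M₅)M₆)) with cost 10659.

10659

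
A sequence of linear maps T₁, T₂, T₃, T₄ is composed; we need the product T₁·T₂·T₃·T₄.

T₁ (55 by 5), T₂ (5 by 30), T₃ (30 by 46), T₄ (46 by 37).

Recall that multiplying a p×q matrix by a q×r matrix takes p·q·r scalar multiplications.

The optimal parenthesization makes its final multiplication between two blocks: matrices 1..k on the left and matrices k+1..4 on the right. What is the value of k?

Adjacent pairs: T₁T₂ = 55·5·30 = 8250; T₂T₃ = 5·30·46 = 6900; T₃T₄ = 30·46·37 = 51060.
Length 3: T₁..T₃: k=1: 0+6900+55·5·46=19550; k=2: 8250+0+55·30·46=84150 → min 19550 | T₂..T₄: k=2: 0+51060+5·30·37=56610; k=3: 6900+0+5·46·37=15410 → min 15410.
Top-level splits: k=1: (T₁..T₁)·(T₂..T₄) → 0+15410+55·5·37 = 25585; k=2: (T₁..T₂)·(T₃..T₄) → 8250+51060+55·30·37 = 120360; k=3: (T₁..T₃)·(T₄..T₄) → 19550+0+55·46·37 = 113160.
Best split is after T₁, i.e. k = 1.

1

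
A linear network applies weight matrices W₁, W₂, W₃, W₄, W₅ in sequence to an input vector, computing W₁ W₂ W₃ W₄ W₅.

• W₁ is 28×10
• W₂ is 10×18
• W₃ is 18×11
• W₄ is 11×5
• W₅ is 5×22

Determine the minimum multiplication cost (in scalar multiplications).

Adjacent pairs: W₁W₂ = 28·10·18 = 5040; W₂W₃ = 10·18·11 = 1980; W₃W₄ = 18·11·5 = 990; W₄W₅ = 11·5·22 = 1210.
Length 3: W₁..W₃: k=1: 0+1980+28·10·11=5060; k=2: 5040+0+28·18·11=10584 → min 5060 | W₂..W₄: k=2: 0+990+10·18·5=1890; k=3: 1980+0+10·11·5=2530 → min 1890 | W₃..W₅: k=3: 0+1210+18·11·22=5566; k=4: 990+0+18·5·22=2970 → min 2970.
Length 4: W₁..W₄: k=1: 0+1890+28·10·5=3290; k=2: 5040+990+28·18·5=8550; k=3: 5060+0+28·11·5=6600 → min 3290 | W₂..W₅: k=2: 0+2970+10·18·22=6930; k=3: 1980+1210+10·11·22=5610; k=4: 1890+0+10·5·22=2990 → min 2990.
Length 5: W₁..W₅: k=1: 0+2990+28·10·22=9150; k=2: 5040+2970+28·18·22=19098; k=3: 5060+1210+28·11·22=13046; k=4: 3290+0+28·5·22=6370 → min 6370.
Optimal order: ((W₁ (W₂ (W₃ W₄))) W₅) with cost 6370.

6370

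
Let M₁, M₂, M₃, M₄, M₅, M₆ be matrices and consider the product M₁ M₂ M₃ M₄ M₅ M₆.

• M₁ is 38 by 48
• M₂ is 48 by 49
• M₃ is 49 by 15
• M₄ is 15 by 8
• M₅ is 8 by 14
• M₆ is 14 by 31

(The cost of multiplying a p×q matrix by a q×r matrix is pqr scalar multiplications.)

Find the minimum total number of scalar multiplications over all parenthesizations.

52184

Adjacent pairs: M₁M₂ = 38·48·49 = 89376; M₂M₃ = 48·49·15 = 35280; M₃M₄ = 49·15·8 = 5880; M₄M₅ = 15·8·14 = 1680; M₅M₆ = 8·14·31 = 3472.
Length 3: M₁..M₃: k=1: 0+35280+38·48·15=62640; k=2: 89376+0+38·49·15=117306 → min 62640 | M₂..M₄: k=2: 0+5880+48·49·8=24696; k=3: 35280+0+48·15·8=41040 → min 24696 | M₃..M₅: k=3: 0+1680+49·15·14=11970; k=4: 5880+0+49·8·14=11368 → min 11368 | M₄..M₆: k=4: 0+3472+15·8·31=7192; k=5: 1680+0+15·14·31=8190 → min 7192.
Length 4: M₁..M₄: k=1: 0+24696+38·48·8=39288; k=2: 89376+5880+38·49·8=110152; k=3: 62640+0+38·15·8=67200 → min 39288 | M₂..M₅: k=2: 0+11368+48·49·14=44296; k=3: 35280+1680+48·15·14=47040; k=4: 24696+0+48·8·14=30072 → min 30072 | M₃..M₆: k=3: 0+7192+49·15·31=29977; k=4: 5880+3472+49·8·31=21504; k=5: 11368+0+49·14·31=32634 → min 21504.
Length 5: M₁..M₅: k=1: 0+30072+38·48·14=55608; k=2: 89376+11368+38·49·14=126812; k=3: 62640+1680+38·15·14=72300; k=4: 39288+0+38·8·14=43544 → min 43544 | M₂..M₆: k=2: 0+21504+48·49·31=94416; k=3: 35280+7192+48·15·31=64792; k=4: 24696+3472+48·8·31=40072; k=5: 30072+0+48·14·31=50904 → min 40072.
Length 6: M₁..M₆: k=1: 0+40072+38·48·31=96616; k=2: 89376+21504+38·49·31=168602; k=3: 62640+7192+38·15·31=87502; k=4: 39288+3472+38·8·31=52184; k=5: 43544+0+38·14·31=60036 → min 52184.
Optimal order: ((M₁ (M₂ (M₃ M₄))) (M₅ M₆)) with cost 52184.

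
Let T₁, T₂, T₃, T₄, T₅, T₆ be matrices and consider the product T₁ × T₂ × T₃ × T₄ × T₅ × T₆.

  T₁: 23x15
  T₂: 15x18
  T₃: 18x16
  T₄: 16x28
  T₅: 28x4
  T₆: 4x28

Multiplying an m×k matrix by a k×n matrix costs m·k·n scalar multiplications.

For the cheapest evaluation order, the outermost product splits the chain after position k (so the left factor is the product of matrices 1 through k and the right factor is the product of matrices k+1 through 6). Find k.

5

Adjacent pairs: T₁T₂ = 23·15·18 = 6210; T₂T₃ = 15·18·16 = 4320; T₃T₄ = 18·16·28 = 8064; T₄T₅ = 16·28·4 = 1792; T₅T₆ = 28·4·28 = 3136.
Length 3: T₁..T₃: k=1: 0+4320+23·15·16=9840; k=2: 6210+0+23·18·16=12834 → min 9840 | T₂..T₄: k=2: 0+8064+15·18·28=15624; k=3: 4320+0+15·16·28=11040 → min 11040 | T₃..T₅: k=3: 0+1792+18·16·4=2944; k=4: 8064+0+18·28·4=10080 → min 2944 | T₄..T₆: k=4: 0+3136+16·28·28=15680; k=5: 1792+0+16·4·28=3584 → min 3584.
Length 4: T₁..T₄: k=1: 0+11040+23·15·28=20700; k=2: 6210+8064+23·18·28=25866; k=3: 9840+0+23·16·28=20144 → min 20144 | T₂..T₅: k=2: 0+2944+15·18·4=4024; k=3: 4320+1792+15·16·4=7072; k=4: 11040+0+15·28·4=12720 → min 4024 | T₃..T₆: k=3: 0+3584+18·16·28=11648; k=4: 8064+3136+18·28·28=25312; k=5: 2944+0+18·4·28=4960 → min 4960.
Length 5: T₁..T₅: k=1: 0+4024+23·15·4=5404; k=2: 6210+2944+23·18·4=10810; k=3: 9840+1792+23·16·4=13104; k=4: 20144+0+23·28·4=22720 → min 5404 | T₂..T₆: k=2: 0+4960+15·18·28=12520; k=3: 4320+3584+15·16·28=14624; k=4: 11040+3136+15·28·28=25936; k=5: 4024+0+15·4·28=5704 → min 5704.
Top-level splits: k=1: (T₁..T₁)·(T₂..T₆) → 0+5704+23·15·28 = 15364; k=2: (T₁..T₂)·(T₃..T₆) → 6210+4960+23·18·28 = 22762; k=3: (T₁..T₃)·(T₄..T₆) → 9840+3584+23·16·28 = 23728; k=4: (T₁..T₄)·(T₅..T₆) → 20144+3136+23·28·28 = 41312; k=5: (T₁..T₅)·(T₆..T₆) → 5404+0+23·4·28 = 7980.
Best split is after T₅, i.e. k = 5.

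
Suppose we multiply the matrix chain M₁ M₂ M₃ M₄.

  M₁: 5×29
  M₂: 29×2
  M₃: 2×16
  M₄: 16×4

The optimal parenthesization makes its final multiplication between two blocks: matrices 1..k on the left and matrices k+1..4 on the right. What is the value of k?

Adjacent pairs: M₁M₂ = 5·29·2 = 290; M₂M₃ = 29·2·16 = 928; M₃M₄ = 2·16·4 = 128.
Length 3: M₁..M₃: k=1: 0+928+5·29·16=3248; k=2: 290+0+5·2·16=450 → min 450 | M₂..M₄: k=2: 0+128+29·2·4=360; k=3: 928+0+29·16·4=2784 → min 360.
Top-level splits: k=1: (M₁..M₁)·(M₂..M₄) → 0+360+5·29·4 = 940; k=2: (M₁..M₂)·(M₃..M₄) → 290+128+5·2·4 = 458; k=3: (M₁..M₃)·(M₄..M₄) → 450+0+5·16·4 = 770.
Best split is after M₂, i.e. k = 2.

2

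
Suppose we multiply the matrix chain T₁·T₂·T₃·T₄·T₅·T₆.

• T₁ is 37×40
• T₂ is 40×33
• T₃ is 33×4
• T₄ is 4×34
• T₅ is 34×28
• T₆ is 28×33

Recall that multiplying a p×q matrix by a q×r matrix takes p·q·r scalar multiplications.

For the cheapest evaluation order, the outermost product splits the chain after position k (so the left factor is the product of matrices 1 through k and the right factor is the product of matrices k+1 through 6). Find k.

3

Adjacent pairs: T₁T₂ = 37·40·33 = 48840; T₂T₃ = 40·33·4 = 5280; T₃T₄ = 33·4·34 = 4488; T₄T₅ = 4·34·28 = 3808; T₅T₆ = 34·28·33 = 31416.
Length 3: T₁..T₃: k=1: 0+5280+37·40·4=11200; k=2: 48840+0+37·33·4=53724 → min 11200 | T₂..T₄: k=2: 0+4488+40·33·34=49368; k=3: 5280+0+40·4·34=10720 → min 10720 | T₃..T₅: k=3: 0+3808+33·4·28=7504; k=4: 4488+0+33·34·28=35904 → min 7504 | T₄..T₆: k=4: 0+31416+4·34·33=35904; k=5: 3808+0+4·28·33=7504 → min 7504.
Length 4: T₁..T₄: k=1: 0+10720+37·40·34=61040; k=2: 48840+4488+37·33·34=94842; k=3: 11200+0+37·4·34=16232 → min 16232 | T₂..T₅: k=2: 0+7504+40·33·28=44464; k=3: 5280+3808+40·4·28=13568; k=4: 10720+0+40·34·28=48800 → min 13568 | T₃..T₆: k=3: 0+7504+33·4·33=11860; k=4: 4488+31416+33·34·33=72930; k=5: 7504+0+33·28·33=37996 → min 11860.
Length 5: T₁..T₅: k=1: 0+13568+37·40·28=55008; k=2: 48840+7504+37·33·28=90532; k=3: 11200+3808+37·4·28=19152; k=4: 16232+0+37·34·28=51456 → min 19152 | T₂..T₆: k=2: 0+11860+40·33·33=55420; k=3: 5280+7504+40·4·33=18064; k=4: 10720+31416+40·34·33=87016; k=5: 13568+0+40·28·33=50528 → min 18064.
Top-level splits: k=1: (T₁..T₁)·(T₂..T₆) → 0+18064+37·40·33 = 66904; k=2: (T₁..T₂)·(T₃..T₆) → 48840+11860+37·33·33 = 100993; k=3: (T₁..T₃)·(T₄..T₆) → 11200+7504+37·4·33 = 23588; k=4: (T₁..T₄)·(T₅..T₆) → 16232+31416+37·34·33 = 89162; k=5: (T₁..T₅)·(T₆..T₆) → 19152+0+37·28·33 = 53340.
Best split is after T₃, i.e. k = 3.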